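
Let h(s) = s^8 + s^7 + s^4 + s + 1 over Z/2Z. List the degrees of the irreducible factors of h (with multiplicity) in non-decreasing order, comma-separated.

Roots in Z/2Z: h(0) = 1; h(1) = 1.
Complete factorization: h(s) = (s^2 + s + 1)^2·(s^4 + s^3 + s^2 + s + 1).
Factor degrees with multiplicity: 2 + 2 + 4 = 8.

2, 2, 4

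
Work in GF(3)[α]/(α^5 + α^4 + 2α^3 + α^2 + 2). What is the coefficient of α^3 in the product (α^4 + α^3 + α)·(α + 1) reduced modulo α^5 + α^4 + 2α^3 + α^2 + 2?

2

Multiply in GF(3)[α]: (α^4 + α^3 + α)·(α + 1) = α^5 + 2α^4 + α^3 + α^2 + α.
Reduce using α^5 ≡ 2α^4 + α^3 + 2α^2 + 1 (mod α^5 + α^4 + 2α^3 + α^2 + 2).
Reduced: α^4 + 2α^3 + α + 1.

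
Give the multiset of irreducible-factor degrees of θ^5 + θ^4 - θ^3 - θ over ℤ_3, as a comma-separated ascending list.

1, 1, 3

Write g(θ) = θ^5 + θ^4 - θ^3 - θ.
Roots in ℤ_3: g(0) = 0 → root; g(1) = 0 → root; g(2) = 2.
Linear factors from roots: (θ), (θ - 1).
Complete factorization: g(θ) = (θ)·(θ - 1)·(θ^3 - θ^2 + θ + 1).
Factor degrees with multiplicity: 1 + 1 + 3 = 5.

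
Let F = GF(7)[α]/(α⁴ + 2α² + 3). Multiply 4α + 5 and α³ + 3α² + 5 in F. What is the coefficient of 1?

Multiply in GF(7)[α]: (4α + 5)·(α³ + 3α² + 5) = 4α⁴ + 3α³ + α² + 6α + 4.
Reduce using α⁴ ≡ 5α² + 4 (mod α⁴ + 2α² + 3).
Reduced: 3α³ + 6α + 6.

6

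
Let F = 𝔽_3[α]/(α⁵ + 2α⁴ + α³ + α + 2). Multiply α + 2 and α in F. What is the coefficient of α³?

Multiply in 𝔽_3[α]: (α + 2)·(α) = α² + 2α.
Reduced: α² + 2α.

0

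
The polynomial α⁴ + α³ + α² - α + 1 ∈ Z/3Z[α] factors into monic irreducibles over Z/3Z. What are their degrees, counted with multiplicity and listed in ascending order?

1, 1, 2

Write h(α) = α⁴ + α³ + α² - α + 1.
Roots in Z/3Z: h(0) = 1; h(1) = 0 → root; h(2) = 0 → root.
Linear factors from roots: (α - 1), (α + 1).
Complete factorization: h(α) = (α + 1)·(α - 1)·(α² + α - 1).
Factor degrees with multiplicity: 1 + 1 + 2 = 4.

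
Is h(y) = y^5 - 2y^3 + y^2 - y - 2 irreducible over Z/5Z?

Yes

Check for roots in Z/5Z: h(0) = 3; h(1) = 2; h(2) = 1; h(3) = 3; h(4) = 1.
No roots, so no linear factors.
Degree-2 irreducible divisors: test the 10 monic irreducibles of degree 2 over GF(5).
None of them divide h (all give nonzero remainder).
No irreducible factor of degree ≤ 2 exists, so h is irreducible over GF(5).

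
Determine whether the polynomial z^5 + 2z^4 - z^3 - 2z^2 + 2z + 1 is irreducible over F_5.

Yes

Write f(z) = z^5 + 2z^4 - z^3 - 2z^2 + 2z + 1.
Check for roots in F_5: f(0) = 1; f(1) = 3; f(2) = 3; f(3) = 2; f(4) = 4.
No roots, so no linear factors.
Degree-2 irreducible divisors: test the 10 monic irreducibles of degree 2 over GF(5).
None of them divide f (all give nonzero remainder).
No irreducible factor of degree ≤ 2 exists, so f is irreducible over GF(5).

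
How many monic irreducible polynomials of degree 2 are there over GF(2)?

x^(2^2) − x is the product of all monic irreducibles of degree dividing 2; Möbius inversion gives N = (1/2) Σ μ(2/d)·2^d.
Divisors of 2: 1, 2; μ(2/d) for each: -1, 1.
Σ = − 2^1 + 2^2 = 2.
N = 2/2 = 1.

1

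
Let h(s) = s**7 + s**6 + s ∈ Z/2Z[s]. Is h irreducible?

Check for roots in Z/2Z: h(0) = 0 → root; h(1) = 1.
h(0) = 0, so (s) divides h(s); h is reducible.

No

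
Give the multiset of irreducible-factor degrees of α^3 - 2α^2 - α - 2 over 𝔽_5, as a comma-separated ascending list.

Write g(α) = α^3 - 2α^2 - α - 2.
Roots in 𝔽_5: g(0) = 3; g(1) = 1; g(2) = 1; g(3) = 4; g(4) = 1.
Complete factorization: g(α) = (α^3 - 2α^2 - α - 2).
Factor degrees with multiplicity: 3 = 3.

3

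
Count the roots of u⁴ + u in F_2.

2

Write f(u) = u⁴ + u.
Evaluate at each of the 2 elements of F_2:
f(0) = 0 → root; f(1) = 0 → root.
Roots: {0, 1}.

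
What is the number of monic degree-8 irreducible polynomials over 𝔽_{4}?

By the necklace-counting formula, N_4(8) = (1/8) Σ_{d|8} μ(8/d)·4^d.
Divisors of 8: 1, 2, 4, 8; μ(8/d) for each: 0, 0, -1, 1.
Σ = − 4^4 + 4^8 = 65280.
N = 65280/8 = 8160.

8160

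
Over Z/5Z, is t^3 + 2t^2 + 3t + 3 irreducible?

No

Write h(t) = t^3 + 2t^2 + 3t + 3.
Check for roots in Z/5Z: h(0) = 3; h(1) = 4; h(2) = 0 → root; h(3) = 2; h(4) = 1.
h(2) = 0, so (t − 2) divides h(t); h is reducible.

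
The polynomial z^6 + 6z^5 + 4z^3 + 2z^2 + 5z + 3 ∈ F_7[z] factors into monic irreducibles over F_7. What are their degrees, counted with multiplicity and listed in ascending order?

1, 1, 2, 2

Write f(z) = z^6 + 6z^5 + 4z^3 + 2z^2 + 5z + 3.
Linear factors from roots: (z + 6), (z + 4).
Complete factorization: f(z) = (z + 4)·(z + 6)·(z^2 + 1)·(z^2 + 3z + 1).
Factor degrees with multiplicity: 1 + 1 + 2 + 2 = 6.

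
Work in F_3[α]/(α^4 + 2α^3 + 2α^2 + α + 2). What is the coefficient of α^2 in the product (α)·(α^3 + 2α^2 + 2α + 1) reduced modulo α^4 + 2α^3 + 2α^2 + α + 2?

0

Multiply in F_3[α]: (α)·(α^3 + 2α^2 + 2α + 1) = α^4 + 2α^3 + 2α^2 + α.
Reduce using α^4 ≡ α^3 + α^2 + 2α + 1 (mod α^4 + 2α^3 + 2α^2 + α + 2).
Reduced: 1.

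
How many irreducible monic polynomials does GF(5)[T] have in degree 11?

4438920

By the necklace-counting formula, N_5(11) = (1/11) Σ_{d|11} μ(11/d)·5^d.
Divisors of 11: 1, 11; μ(11/d) for each: -1, 1.
Σ = − 5^1 + 5^11 = 48828120.
N = 48828120/11 = 4438920.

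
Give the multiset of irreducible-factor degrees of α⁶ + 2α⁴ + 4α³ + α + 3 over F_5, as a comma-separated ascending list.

Write f(α) = α⁶ + 2α⁴ + 4α³ + α + 3.
Roots in F_5: f(0) = 3; f(1) = 1; f(2) = 3; f(3) = 0 → root; f(4) = 1.
Linear factors from roots: (α + 2).
Complete factorization: f(α) = (α + 2)·(α² + 3α + 4)·(α³ + 2α + 1).
Factor degrees with multiplicity: 1 + 2 + 3 = 6.

1, 2, 3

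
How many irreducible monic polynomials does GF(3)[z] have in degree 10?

5880

Gauss's count: N_{3}(10) = (1/10) Σ_{d|10} μ(10/d)·3^d.
Divisors of 10: 1, 2, 5, 10; μ(10/d) for each: 1, -1, -1, 1.
Σ = 3^1 − 3^2 − 3^5 + 3^10 = 58800.
N = 58800/10 = 5880.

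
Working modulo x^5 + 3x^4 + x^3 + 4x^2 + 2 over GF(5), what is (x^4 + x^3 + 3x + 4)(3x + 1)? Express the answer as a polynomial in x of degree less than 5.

3x^3 + 2x^2 + 3

Multiply in GF(5)[x]: (x^4 + x^3 + 3x + 4)·(3x + 1) = 3x^5 + 4x^4 + x^3 + 4x^2 + 4.
Reduce using x^5 ≡ 2x^4 + 4x^3 + x^2 + 3 (mod x^5 + 3x^4 + x^3 + 4x^2 + 2).
Reduced: 3x^3 + 2x^2 + 3.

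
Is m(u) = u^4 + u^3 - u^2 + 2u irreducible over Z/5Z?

No

Check for roots in Z/5Z: m(0) = 0 → root; m(1) = 3; m(2) = 4; m(3) = 0 → root; m(4) = 2.
m(0) = 0, so (u) divides m(u); m is reducible.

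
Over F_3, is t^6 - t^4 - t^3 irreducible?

No

Write m(t) = t^6 - t^4 - t^3.
Check for roots in F_3: m(0) = 0 → root; m(1) = 2; m(2) = 1.
m(0) = 0, so (t) divides m(t); m is reducible.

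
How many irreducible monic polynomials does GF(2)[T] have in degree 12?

335

x^(2^12) − x is the product of all monic irreducibles of degree dividing 12; Möbius inversion gives N = (1/12) Σ μ(12/d)·2^d.
Divisors of 12: 1, 2, 3, 4, 6, 12; μ(12/d) for each: 0, 1, 0, -1, -1, 1.
Σ = 2^2 − 2^4 − 2^6 + 2^12 = 4020.
N = 4020/12 = 335.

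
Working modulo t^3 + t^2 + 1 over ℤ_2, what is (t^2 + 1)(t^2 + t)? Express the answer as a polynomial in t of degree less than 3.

Multiply in ℤ_2[t]: (t^2 + 1)·(t^2 + t) = t^4 + t^3 + t^2 + t.
Reduce using t^3 ≡ t^2 + 1 (mod t^3 + t^2 + 1).
Reduced: t^2.

t^2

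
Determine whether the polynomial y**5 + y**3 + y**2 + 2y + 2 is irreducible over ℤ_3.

Write f(y) = y**5 + y**3 + y**2 + 2y + 2.
Check for roots in ℤ_3: f(0) = 2; f(1) = 1; f(2) = 2.
No roots, so no linear factors.
Monic irreducibles of degree 2 over GF(3): y**2 + 1, y**2 + y + 2, y**2 + 2y + 2.
None of them divide f (all give nonzero remainder).
No irreducible factor of degree ≤ 2 exists, so f is irreducible over GF(3).

Yes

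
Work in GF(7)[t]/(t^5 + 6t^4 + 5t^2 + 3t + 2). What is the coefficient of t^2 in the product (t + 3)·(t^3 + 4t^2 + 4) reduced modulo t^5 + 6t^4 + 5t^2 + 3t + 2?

5

Multiply in GF(7)[t]: (t + 3)·(t^3 + 4t^2 + 4) = t^4 + 5t^2 + 4t + 5.
Reduced: t^4 + 5t^2 + 4t + 5.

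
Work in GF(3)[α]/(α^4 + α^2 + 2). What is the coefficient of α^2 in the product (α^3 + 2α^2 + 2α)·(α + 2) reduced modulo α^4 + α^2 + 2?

2

Multiply in GF(3)[α]: (α^3 + 2α^2 + 2α)·(α + 2) = α^4 + α^3 + α.
Reduce using α^4 ≡ 2α^2 + 1 (mod α^4 + α^2 + 2).
Reduced: α^3 + 2α^2 + α + 1.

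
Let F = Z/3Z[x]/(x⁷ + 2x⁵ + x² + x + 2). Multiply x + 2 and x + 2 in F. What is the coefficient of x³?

Multiply in Z/3Z[x]: (x + 2)·(x + 2) = x² + x + 1.
Reduced: x² + x + 1.

0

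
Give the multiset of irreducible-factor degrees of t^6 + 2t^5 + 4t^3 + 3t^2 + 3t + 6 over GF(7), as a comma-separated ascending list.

1, 2, 3

Write g(t) = t^6 + 2t^5 + 4t^3 + 3t^2 + 3t + 6.
Linear factors from roots: (t + 4).
Complete factorization: g(t) = (t + 4)·(t^2 + 4t + 6)·(t^3 + t^2 + 5t + 2).
Factor degrees with multiplicity: 1 + 2 + 3 = 6.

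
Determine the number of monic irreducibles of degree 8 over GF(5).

By the necklace-counting formula, N_5(8) = (1/8) Σ_{d|8} μ(8/d)·5^d.
Divisors of 8: 1, 2, 4, 8; μ(8/d) for each: 0, 0, -1, 1.
Σ = − 5^4 + 5^8 = 390000.
N = 390000/8 = 48750.

48750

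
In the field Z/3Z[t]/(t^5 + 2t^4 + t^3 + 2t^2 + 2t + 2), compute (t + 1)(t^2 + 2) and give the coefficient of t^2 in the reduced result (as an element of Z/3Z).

1

Multiply in Z/3Z[t]: (t + 1)·(t^2 + 2) = t^3 + t^2 + 2t + 2.
Reduced: t^3 + t^2 + 2t + 2.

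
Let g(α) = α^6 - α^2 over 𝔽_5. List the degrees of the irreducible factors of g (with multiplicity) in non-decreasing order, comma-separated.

Roots in 𝔽_5: g(0) = 0 → root; g(1) = 0 → root; g(2) = 0 → root; g(3) = 0 → root; g(4) = 0 → root.
Linear factors from roots: (α), (α - 1), (α - 2), (α + 2), (α + 1).
Complete factorization: g(α) = (α + 1)·(α + 2)·(α - 2)·(α - 1)·(α)^2.
Factor degrees with multiplicity: 1 + 1 + 1 + 1 + 1 + 1 = 6.

1, 1, 1, 1, 1, 1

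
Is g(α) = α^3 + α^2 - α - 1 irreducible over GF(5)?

No

Check for roots in GF(5): g(0) = 4; g(1) = 0 → root; g(2) = 4; g(3) = 2; g(4) = 0 → root.
g(1) = 0, so (α − 1) divides g(α); g is reducible.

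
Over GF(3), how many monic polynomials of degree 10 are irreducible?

5880

Gauss's count: N_{3}(10) = (1/10) Σ_{d|10} μ(10/d)·3^d.
Divisors of 10: 1, 2, 5, 10; μ(10/d) for each: 1, -1, -1, 1.
Σ = 3^1 − 3^2 − 3^5 + 3^10 = 58800.
N = 58800/10 = 5880.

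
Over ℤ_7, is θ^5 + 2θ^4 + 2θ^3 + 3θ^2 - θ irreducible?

Write m(θ) = θ^5 + 2θ^4 + 2θ^3 + 3θ^2 - θ.
Check for roots in ℤ_7: m(0) = 0 → root; m(1) = 0 → root; m(2) = 6; m(3) = 0 → root; m(4) = 0 → root; m(5) = 5; m(6) = 3.
m(0) = 0, so (θ) divides m(θ); m is reducible.

No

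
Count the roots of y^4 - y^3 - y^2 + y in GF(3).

3

Write h(y) = y^4 - y^3 - y^2 + y.
Evaluate at each of the 3 elements of GF(3):
h(0) = 0 → root; h(1) = 0 → root; h(2) = 0 → root.
Roots: {0, 1, 2}.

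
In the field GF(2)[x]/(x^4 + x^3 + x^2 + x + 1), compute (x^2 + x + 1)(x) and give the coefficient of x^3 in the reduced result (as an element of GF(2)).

1

Multiply in GF(2)[x]: (x^2 + x + 1)·(x) = x^3 + x^2 + x.
Reduced: x^3 + x^2 + x.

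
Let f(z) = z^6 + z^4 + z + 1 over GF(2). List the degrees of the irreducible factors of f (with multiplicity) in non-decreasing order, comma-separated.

1, 2, 3

Roots in GF(2): f(0) = 1; f(1) = 0 → root.
Linear factors from roots: (z + 1).
Complete factorization: f(z) = (z + 1)·(z^2 + z + 1)·(z^3 + z + 1).
Factor degrees with multiplicity: 1 + 2 + 3 = 6.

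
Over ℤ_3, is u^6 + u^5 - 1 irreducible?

Yes

Write g(u) = u^6 + u^5 - 1.
Check for roots in ℤ_3: g(0) = 2; g(1) = 1; g(2) = 2.
No roots, so no linear factors.
Monic irreducibles of degree 2 over GF(3): u^2 + 1, u^2 + u - 1, u^2 - u - 1.
None of them divide g (all give nonzero remainder).
Degree-3 irreducible divisors: test the 8 monic irreducibles of degree 3 over GF(3).
None of them divide g (all give nonzero remainder).
No irreducible factor of degree ≤ 3 exists, so g is irreducible over GF(3).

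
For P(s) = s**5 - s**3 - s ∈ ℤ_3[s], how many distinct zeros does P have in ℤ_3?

1

Evaluate at each of the 3 elements of ℤ_3:
P(0) = 0 → root; P(1) = 2; P(2) = 1.
Roots: {0}.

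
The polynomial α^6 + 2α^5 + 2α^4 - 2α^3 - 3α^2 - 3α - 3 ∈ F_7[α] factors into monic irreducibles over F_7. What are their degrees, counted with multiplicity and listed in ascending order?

Write f(α) = α^6 + 2α^5 + 2α^4 - 2α^3 - 3α^2 - 3α - 3.
Linear factors from roots: (α + 1).
Complete factorization: f(α) = (α + 1)^2·(α^2 + α + 3)·(α^2 - α - 1).
Factor degrees with multiplicity: 1 + 1 + 2 + 2 = 6.

1, 1, 2, 2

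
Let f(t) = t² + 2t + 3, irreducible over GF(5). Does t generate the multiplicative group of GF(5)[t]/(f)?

|GF(5^2)^×| = 5^2 − 1 = 24. Prime factorization: 24 = 2^3·3.
f is primitive ⇔ t has order 24 in GF(5)[t]/(f), i.e. t^(24/q) ≠ 1 for each prime q | 24.
t^(12) mod f = 4.
t^(8) mod f = 4t + 1.
None equal 1, so t has full order 24; f is primitive.

Yes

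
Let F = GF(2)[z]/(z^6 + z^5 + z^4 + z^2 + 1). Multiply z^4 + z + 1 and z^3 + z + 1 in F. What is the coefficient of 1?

Multiply in GF(2)[z]: (z^4 + z + 1)·(z^3 + z + 1) = z^7 + z^5 + z^3 + z^2 + 1.
Reduce using z^6 ≡ z^5 + z^4 + z^2 + 1 (mod z^6 + z^5 + z^4 + z^2 + 1).
Reduced: z^5 + z^4 + z.

0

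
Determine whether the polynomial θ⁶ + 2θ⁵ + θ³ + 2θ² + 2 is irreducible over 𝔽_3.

Yes

Write P(θ) = θ⁶ + 2θ⁵ + θ³ + 2θ² + 2.
Check for roots in 𝔽_3: P(0) = 2; P(1) = 2; P(2) = 2.
No roots, so no linear factors.
Monic irreducibles of degree 2 over GF(3): θ² + 1, θ² + θ + 2, θ² + 2θ + 2.
None of them divide P (all give nonzero remainder).
Degree-3 irreducible divisors: test the 8 monic irreducibles of degree 3 over GF(3).
None of them divide P (all give nonzero remainder).
No irreducible factor of degree ≤ 3 exists, so P is irreducible over GF(3).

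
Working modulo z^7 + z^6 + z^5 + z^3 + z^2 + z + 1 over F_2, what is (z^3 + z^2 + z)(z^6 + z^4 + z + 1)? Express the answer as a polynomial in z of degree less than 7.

z^5 + 1

Multiply in F_2[z]: (z^3 + z^2 + z)·(z^6 + z^4 + z + 1) = z^9 + z^8 + z^6 + z^5 + z^4 + z.
Reduce using z^7 ≡ z^6 + z^5 + z^3 + z^2 + z + 1 (mod z^7 + z^6 + z^5 + z^3 + z^2 + z + 1).
Reduced: z^5 + 1.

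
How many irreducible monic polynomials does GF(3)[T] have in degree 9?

2184

By the necklace-counting formula, N_3(9) = (1/9) Σ_{d|9} μ(9/d)·3^d.
Divisors of 9: 1, 3, 9; μ(9/d) for each: 0, -1, 1.
Σ = − 3^3 + 3^9 = 19656.
N = 19656/9 = 2184.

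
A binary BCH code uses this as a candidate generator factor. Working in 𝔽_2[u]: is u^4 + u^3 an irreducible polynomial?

No

Write g(u) = u^4 + u^3.
Check for roots in 𝔽_2: g(0) = 0 → root; g(1) = 0 → root.
g(0) = 0, so (u) divides g(u); g is reducible.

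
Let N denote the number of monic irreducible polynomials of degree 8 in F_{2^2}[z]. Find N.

8160

x^(4^8) − x is the product of all monic irreducibles of degree dividing 8; Möbius inversion gives N = (1/8) Σ μ(8/d)·4^d.
Divisors of 8: 1, 2, 4, 8; μ(8/d) for each: 0, 0, -1, 1.
Σ = − 4^4 + 4^8 = 65280.
N = 65280/8 = 8160.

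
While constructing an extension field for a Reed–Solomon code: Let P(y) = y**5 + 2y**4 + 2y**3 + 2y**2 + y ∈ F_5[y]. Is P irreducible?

No

Check for roots in F_5: P(0) = 0 → root; P(1) = 3; P(2) = 0 → root; P(3) = 0 → root; P(4) = 0 → root.
P(0) = 0, so (y) divides P(y); P is reducible.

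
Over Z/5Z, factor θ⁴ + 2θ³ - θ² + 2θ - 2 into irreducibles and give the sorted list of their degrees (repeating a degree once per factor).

1, 1, 2

Write f(θ) = θ⁴ + 2θ³ - θ² + 2θ - 2.
Roots in Z/5Z: f(0) = 3; f(1) = 2; f(2) = 0 → root; f(3) = 0 → root; f(4) = 4.
Linear factors from roots: (θ - 2), (θ + 2).
Complete factorization: f(θ) = (θ + 2)·(θ - 2)·(θ² + 2θ - 2).
Factor degrees with multiplicity: 1 + 1 + 2 = 4.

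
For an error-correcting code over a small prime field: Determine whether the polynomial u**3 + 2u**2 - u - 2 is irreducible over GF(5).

Write h(u) = u**3 + 2u**2 - u - 2.
Check for roots in GF(5): h(0) = 3; h(1) = 0 → root; h(2) = 2; h(3) = 0 → root; h(4) = 0 → root.
h(1) = 0, so (u − 1) divides h(u); h is reducible.

No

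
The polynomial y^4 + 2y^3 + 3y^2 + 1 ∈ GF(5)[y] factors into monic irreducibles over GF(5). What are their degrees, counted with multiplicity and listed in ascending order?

Write f(y) = y^4 + 2y^3 + 3y^2 + 1.
Roots in GF(5): f(0) = 1; f(1) = 2; f(2) = 0 → root; f(3) = 3; f(4) = 3.
Linear factors from roots: (y + 3).
Complete factorization: f(y) = (y + 3)·(y^3 + 4y^2 + y + 2).
Factor degrees with multiplicity: 1 + 3 = 4.

1, 3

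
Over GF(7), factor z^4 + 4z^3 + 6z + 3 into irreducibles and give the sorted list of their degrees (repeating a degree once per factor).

1, 1, 1, 1

Write f(z) = z^4 + 4z^3 + 6z + 3.
Linear factors from roots: (z + 6), (z + 5), (z + 4), (z + 3).
Complete factorization: f(z) = (z + 3)·(z + 4)·(z + 5)·(z + 6).
Factor degrees with multiplicity: 1 + 1 + 1 + 1 = 4.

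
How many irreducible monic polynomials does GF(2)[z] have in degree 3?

2

By the necklace-counting formula, N_2(3) = (1/3) Σ_{d|3} μ(3/d)·2^d.
Divisors of 3: 1, 3; μ(3/d) for each: -1, 1.
Σ = − 2^1 + 2^3 = 6.
N = 6/3 = 2.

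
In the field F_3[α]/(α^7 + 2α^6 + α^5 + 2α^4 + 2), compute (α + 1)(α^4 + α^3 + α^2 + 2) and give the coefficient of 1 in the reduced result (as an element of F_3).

2

Multiply in F_3[α]: (α + 1)·(α^4 + α^3 + α^2 + 2) = α^5 + 2α^4 + 2α^3 + α^2 + 2α + 2.
Reduced: α^5 + 2α^4 + 2α^3 + α^2 + 2α + 2.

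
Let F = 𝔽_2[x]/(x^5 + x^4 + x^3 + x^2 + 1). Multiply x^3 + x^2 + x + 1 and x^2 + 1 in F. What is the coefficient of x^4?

0

Multiply in 𝔽_2[x]: (x^3 + x^2 + x + 1)·(x^2 + 1) = x^5 + x^4 + x + 1.
Reduce using x^5 ≡ x^4 + x^3 + x^2 + 1 (mod x^5 + x^4 + x^3 + x^2 + 1).
Reduced: x^3 + x^2 + x.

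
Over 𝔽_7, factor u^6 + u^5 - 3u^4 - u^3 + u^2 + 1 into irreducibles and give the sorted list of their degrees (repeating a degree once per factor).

Write f(u) = u^6 + u^5 - 3u^4 - u^3 + u^2 + 1.
Linear factors from roots: (u - 1), (u + 3), (u + 1).
Complete factorization: f(u) = (u + 1)·(u + 3)·(u - 1)·(u^3 - 2u^2 - 3u + 2).
Factor degrees with multiplicity: 1 + 1 + 1 + 3 = 6.

1, 1, 1, 3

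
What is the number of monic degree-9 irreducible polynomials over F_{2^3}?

x^(8^9) − x is the product of all monic irreducibles of degree dividing 9; Möbius inversion gives N = (1/9) Σ μ(9/d)·8^d.
Divisors of 9: 1, 3, 9; μ(9/d) for each: 0, -1, 1.
Σ = − 8^3 + 8^9 = 134217216.
N = 134217216/9 = 14913024.

14913024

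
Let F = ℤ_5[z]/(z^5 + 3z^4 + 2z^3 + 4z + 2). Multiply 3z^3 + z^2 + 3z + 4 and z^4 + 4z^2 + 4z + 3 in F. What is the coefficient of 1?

1

Multiply in ℤ_5[z]: (3z^3 + z^2 + 3z + 4)·(z^4 + 4z^2 + 4z + 3) = 3z^7 + z^6 + z^2 + 2.
Reduce using z^5 ≡ 2z^4 + 3z^3 + z + 3 (mod z^5 + 3z^4 + 2z^3 + 4z + 2).
Reduced: 2z^4 + 2z^3 + 2z^2 + 4z + 1.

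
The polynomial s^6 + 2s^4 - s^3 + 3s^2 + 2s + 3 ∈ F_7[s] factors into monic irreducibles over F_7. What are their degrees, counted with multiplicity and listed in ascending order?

6

Write h(s) = s^6 + 2s^4 - s^3 + 3s^2 + 2s + 3.
Complete factorization: h(s) = (s^6 + 2s^4 - s^3 + 3s^2 + 2s + 3).
Factor degrees with multiplicity: 6 = 6.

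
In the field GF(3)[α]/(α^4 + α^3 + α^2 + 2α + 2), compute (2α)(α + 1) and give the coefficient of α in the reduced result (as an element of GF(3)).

2

Multiply in GF(3)[α]: (2α)·(α + 1) = 2α^2 + 2α.
Reduced: 2α^2 + 2α.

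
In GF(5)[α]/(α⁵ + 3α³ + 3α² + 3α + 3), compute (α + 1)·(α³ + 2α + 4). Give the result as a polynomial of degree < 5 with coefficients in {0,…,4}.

α^4 + α^3 + 2α^2 + α + 4

Multiply in GF(5)[α]: (α + 1)·(α³ + 2α + 4) = α⁴ + α³ + 2α² + α + 4.
Reduced: α⁴ + α³ + 2α² + α + 4.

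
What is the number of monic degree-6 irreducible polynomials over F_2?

9

By the necklace-counting formula, N_2(6) = (1/6) Σ_{d|6} μ(6/d)·2^d.
Divisors of 6: 1, 2, 3, 6; μ(6/d) for each: 1, -1, -1, 1.
Σ = 2^1 − 2^2 − 2^3 + 2^6 = 54.
N = 54/6 = 9.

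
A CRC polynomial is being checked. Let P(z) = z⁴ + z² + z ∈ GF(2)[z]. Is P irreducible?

Check for roots in GF(2): P(0) = 0 → root; P(1) = 1.
P(0) = 0, so (z) divides P(z); P is reducible.

No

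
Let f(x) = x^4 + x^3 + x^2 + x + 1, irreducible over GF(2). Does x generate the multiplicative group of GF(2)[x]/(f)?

|GF(2^4)^×| = 2^4 − 1 = 15. Prime factorization: 15 = 3·5.
f is primitive ⇔ x has order 15 in GF(2)[x]/(f), i.e. x^(15/q) ≠ 1 for each prime q | 15.
x^(5) mod f = 1
x^(3) mod f = x^3.
Since x^(5) = 1, the order of x divides 5 < 15; not primitive.

No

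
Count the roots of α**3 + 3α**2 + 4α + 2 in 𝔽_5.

3

Write g(α) = α**3 + 3α**2 + 4α + 2.
Evaluate at each of the 5 elements of 𝔽_5:
g(0) = 2; g(1) = 0 → root; g(2) = 0 → root; g(3) = 3; g(4) = 0 → root.
Roots: {1, 2, 4}.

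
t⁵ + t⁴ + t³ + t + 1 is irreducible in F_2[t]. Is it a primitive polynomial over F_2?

Yes

Write f(t) = t⁵ + t⁴ + t³ + t + 1.
|GF(2^5)^×| = 2^5 − 1 = 31. Prime factorization: 31 = 31.
f is primitive ⇔ t has order 31 in GF(2)[t]/(f), i.e. t^(31/q) ≠ 1 for each prime q | 31.
t^(1) mod f = t.
None equal 1, so t has full order 31; f is primitive.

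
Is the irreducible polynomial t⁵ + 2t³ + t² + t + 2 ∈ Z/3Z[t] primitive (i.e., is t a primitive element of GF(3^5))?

Write f(t) = t⁵ + 2t³ + t² + t + 2.
|GF(3^5)^×| = 3^5 − 1 = 242. Prime factorization: 242 = 2·11^2.
f is primitive ⇔ t has order 242 in GF(3)[t]/(f), i.e. t^(242/q) ≠ 1 for each prime q | 242.
t^(121) mod f = 1
t^(22) mod f = 2t³ + t².
Since t^(121) = 1, the order of t divides 121 < 242; not primitive.

No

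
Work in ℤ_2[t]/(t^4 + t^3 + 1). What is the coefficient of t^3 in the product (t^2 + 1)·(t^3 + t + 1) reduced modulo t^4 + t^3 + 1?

1

Multiply in ℤ_2[t]: (t^2 + 1)·(t^3 + t + 1) = t^5 + t^2 + t + 1.
Reduce using t^4 ≡ t^3 + 1 (mod t^4 + t^3 + 1).
Reduced: t^3 + t^2.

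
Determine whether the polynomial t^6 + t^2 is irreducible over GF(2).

No

Write P(t) = t^6 + t^2.
Check for roots in GF(2): P(0) = 0 → root; P(1) = 0 → root.
P(0) = 0, so (t) divides P(t); P is reducible.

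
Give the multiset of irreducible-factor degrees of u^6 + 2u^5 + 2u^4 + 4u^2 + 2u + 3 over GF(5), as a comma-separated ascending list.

2, 4

Write h(u) = u^6 + 2u^5 + 2u^4 + 4u^2 + 2u + 3.
Roots in GF(5): h(0) = 3; h(1) = 4; h(2) = 3; h(3) = 2; h(4) = 1.
Complete factorization: h(u) = (u^2 + 2)·(u^4 + 2u^3 + u + 4).
Factor degrees with multiplicity: 2 + 4 = 6.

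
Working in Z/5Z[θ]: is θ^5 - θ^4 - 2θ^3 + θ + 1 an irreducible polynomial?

No

Write P(θ) = θ^5 - θ^4 - 2θ^3 + θ + 1.
Check for roots in Z/5Z: P(0) = 1; P(1) = 0 → root; P(2) = 3; P(3) = 2; P(4) = 0 → root.
P(1) = 0, so (θ − 1) divides P(θ); P is reducible.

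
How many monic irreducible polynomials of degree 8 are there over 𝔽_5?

x^(5^8) − x is the product of all monic irreducibles of degree dividing 8; Möbius inversion gives N = (1/8) Σ μ(8/d)·5^d.
Divisors of 8: 1, 2, 4, 8; μ(8/d) for each: 0, 0, -1, 1.
Σ = − 5^4 + 5^8 = 390000.
N = 390000/8 = 48750.

48750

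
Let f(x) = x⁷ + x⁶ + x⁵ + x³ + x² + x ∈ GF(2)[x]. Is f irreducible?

No

Check for roots in GF(2): f(0) = 0 → root; f(1) = 0 → root.
f(0) = 0, so (x) divides f(x); f is reducible.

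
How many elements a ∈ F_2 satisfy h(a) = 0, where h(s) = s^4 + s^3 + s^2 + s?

2

Evaluate at each of the 2 elements of F_2:
h(0) = 0 → root; h(1) = 0 → root.
Roots: {0, 1}.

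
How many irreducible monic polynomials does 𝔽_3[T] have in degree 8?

The number of monic irreducibles of degree 8 over GF(3) is (1/8)·Σ_{d∣8} μ(8/d) 3^d.
Divisors of 8: 1, 2, 4, 8; μ(8/d) for each: 0, 0, -1, 1.
Σ = − 3^4 + 3^8 = 6480.
N = 6480/8 = 810.

810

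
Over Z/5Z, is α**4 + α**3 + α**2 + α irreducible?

Write f(α) = α**4 + α**3 + α**2 + α.
Check for roots in Z/5Z: f(0) = 0 → root; f(1) = 4; f(2) = 0 → root; f(3) = 0 → root; f(4) = 0 → root.
f(0) = 0, so (α) divides f(α); f is reducible.

No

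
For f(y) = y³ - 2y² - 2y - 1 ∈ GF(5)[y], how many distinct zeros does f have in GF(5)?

Evaluate at each of the 5 elements of GF(5):
f(0) = 4; f(1) = 1; f(2) = 0 → root; f(3) = 2; f(4) = 3.
Roots: {2}.

1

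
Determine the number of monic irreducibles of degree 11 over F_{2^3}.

780903144

Gauss's count: N_{8}(11) = (1/11) Σ_{d|11} μ(11/d)·8^d.
Divisors of 11: 1, 11; μ(11/d) for each: -1, 1.
Σ = − 8^1 + 8^11 = 8589934584.
N = 8589934584/11 = 780903144.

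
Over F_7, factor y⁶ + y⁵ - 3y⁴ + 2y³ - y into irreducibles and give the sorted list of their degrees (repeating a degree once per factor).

Write h(y) = y⁶ + y⁵ - 3y⁴ + 2y³ - y.
Linear factors from roots: (y), (y - 1).
Complete factorization: h(y) = (y)·(y - 1)·(y² - 3)·(y² + 2y + 2).
Factor degrees with multiplicity: 1 + 1 + 2 + 2 = 6.

1, 1, 2, 2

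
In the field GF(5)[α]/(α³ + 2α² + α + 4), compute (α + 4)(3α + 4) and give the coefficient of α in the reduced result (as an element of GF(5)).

1

Multiply in GF(5)[α]: (α + 4)·(3α + 4) = 3α² + α + 1.
Reduced: 3α² + α + 1.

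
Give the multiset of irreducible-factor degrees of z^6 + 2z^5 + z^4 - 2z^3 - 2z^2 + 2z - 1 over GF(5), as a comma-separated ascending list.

6

Write f(z) = z^6 + 2z^5 + z^4 - 2z^3 - 2z^2 + 2z - 1.
Roots in GF(5): f(0) = 4; f(1) = 1; f(2) = 3; f(3) = 4; f(4) = 2.
Complete factorization: f(z) = (z^6 + 2z^5 + z^4 - 2z^3 - 2z^2 + 2z - 1).
Factor degrees with multiplicity: 6 = 6.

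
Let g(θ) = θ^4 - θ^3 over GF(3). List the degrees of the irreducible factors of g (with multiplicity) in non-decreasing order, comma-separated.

Roots in GF(3): g(0) = 0 → root; g(1) = 0 → root; g(2) = 2.
Linear factors from roots: (θ), (θ - 1).
Complete factorization: g(θ) = (θ - 1)·(θ)^3.
Factor degrees with multiplicity: 1 + 1 + 1 + 1 = 4.

1, 1, 1, 1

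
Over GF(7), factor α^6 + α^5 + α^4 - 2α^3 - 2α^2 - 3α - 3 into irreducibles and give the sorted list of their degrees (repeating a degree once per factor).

1, 1, 4

Write f(α) = α^6 + α^5 + α^4 - 2α^3 - 2α^2 - 3α - 3.
Linear factors from roots: (α - 1), (α + 3).
Complete factorization: f(α) = (α + 3)·(α - 1)·(α^4 - α^3 - α^2 - 3α + 1).
Factor degrees with multiplicity: 1 + 1 + 4 = 6.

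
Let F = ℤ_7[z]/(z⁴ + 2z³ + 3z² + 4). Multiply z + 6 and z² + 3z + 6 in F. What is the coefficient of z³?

Multiply in ℤ_7[z]: (z + 6)·(z² + 3z + 6) = z³ + 2z² + 3z + 1.
Reduced: z³ + 2z² + 3z + 1.

1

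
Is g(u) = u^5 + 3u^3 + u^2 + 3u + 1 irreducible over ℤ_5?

No

Check for roots in ℤ_5: g(0) = 1; g(1) = 4; g(2) = 2; g(3) = 3; g(4) = 0 → root.
g(4) = 0, so (u − 4) divides g(u); g is reducible.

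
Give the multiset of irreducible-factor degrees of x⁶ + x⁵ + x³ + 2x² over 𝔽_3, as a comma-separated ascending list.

1, 1, 2, 2

Write f(x) = x⁶ + x⁵ + x³ + 2x².
Roots in 𝔽_3: f(0) = 0 → root; f(1) = 2; f(2) = 1.
Linear factors from roots: (x).
Complete factorization: f(x) = (x)^2·(x² + 1)·(x² + x + 2).
Factor degrees with multiplicity: 1 + 1 + 2 + 2 = 6.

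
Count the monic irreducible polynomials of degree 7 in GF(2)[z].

x^(2^7) − x is the product of all monic irreducibles of degree dividing 7; Möbius inversion gives N = (1/7) Σ μ(7/d)·2^d.
Divisors of 7: 1, 7; μ(7/d) for each: -1, 1.
Σ = − 2^1 + 2^7 = 126.
N = 126/7 = 18.

18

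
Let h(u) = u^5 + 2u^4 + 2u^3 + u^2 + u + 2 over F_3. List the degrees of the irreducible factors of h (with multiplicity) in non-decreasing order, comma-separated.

Roots in F_3: h(0) = 2; h(1) = 0 → root; h(2) = 1.
Linear factors from roots: (u + 2).
Complete factorization: h(u) = (u + 2)·(u^2 + 1)^2.
Factor degrees with multiplicity: 1 + 2 + 2 = 5.

1, 2, 2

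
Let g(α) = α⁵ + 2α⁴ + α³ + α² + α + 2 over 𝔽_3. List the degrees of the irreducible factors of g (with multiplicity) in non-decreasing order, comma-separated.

Roots in 𝔽_3: g(0) = 2; g(1) = 2; g(2) = 2.
Complete factorization: g(α) = (α⁵ + 2α⁴ + α³ + α² + α + 2).
Factor degrees with multiplicity: 5 = 5.

5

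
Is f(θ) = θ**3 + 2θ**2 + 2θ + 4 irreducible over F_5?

Check for roots in F_5: f(0) = 4; f(1) = 4; f(2) = 4; f(3) = 0 → root; f(4) = 3.
f(3) = 0, so (θ − 3) divides f(θ); f is reducible.

No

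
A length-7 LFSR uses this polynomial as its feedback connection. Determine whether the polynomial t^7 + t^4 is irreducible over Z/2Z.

No

Write f(t) = t^7 + t^4.
Check for roots in Z/2Z: f(0) = 0 → root; f(1) = 0 → root.
f(0) = 0, so (t) divides f(t); f is reducible.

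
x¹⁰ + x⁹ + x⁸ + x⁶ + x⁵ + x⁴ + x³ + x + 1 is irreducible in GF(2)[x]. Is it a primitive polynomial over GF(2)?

Write f(x) = x¹⁰ + x⁹ + x⁸ + x⁶ + x⁵ + x⁴ + x³ + x + 1.
|GF(2^10)^×| = 2^10 − 1 = 1023. Prime factorization: 1023 = 3·11·31.
f is primitive ⇔ x has order 1023 in GF(2)[x]/(f), i.e. x^(1023/q) ≠ 1 for each prime q | 1023.
x^(341) mod f = 1
x^(93) mod f = x⁹ + x⁸ + x⁶ + x² + 1.
x^(33) mod f = x⁹ + x⁶ + x⁵ + x⁴ + x.
Since x^(341) = 1, the order of x divides 341 < 1023; not primitive.

No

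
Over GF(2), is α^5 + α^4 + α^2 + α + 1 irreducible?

Write g(α) = α^5 + α^4 + α^2 + α + 1.
Check for roots in GF(2): g(0) = 1; g(1) = 1.
No roots, so no linear factors.
Monic irreducibles of degree 2 over GF(2): α^2 + α + 1.
None of them divide g (all give nonzero remainder).
No irreducible factor of degree ≤ 2 exists, so g is irreducible over GF(2).

Yes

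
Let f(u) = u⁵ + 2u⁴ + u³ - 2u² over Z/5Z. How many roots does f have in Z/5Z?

Evaluate at each of the 5 elements of Z/5Z:
f(0) = 0 → root; f(1) = 2; f(2) = 4; f(3) = 4; f(4) = 3.
Roots: {0}.

1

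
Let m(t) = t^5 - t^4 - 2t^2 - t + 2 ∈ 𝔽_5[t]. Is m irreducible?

Yes

Check for roots in 𝔽_5: m(0) = 2; m(1) = 4; m(2) = 3; m(3) = 3; m(4) = 4.
No roots, so no linear factors.
Degree-2 irreducible divisors: test the 10 monic irreducibles of degree 2 over GF(5).
None of them divide m (all give nonzero remainder).
No irreducible factor of degree ≤ 2 exists, so m is irreducible over GF(5).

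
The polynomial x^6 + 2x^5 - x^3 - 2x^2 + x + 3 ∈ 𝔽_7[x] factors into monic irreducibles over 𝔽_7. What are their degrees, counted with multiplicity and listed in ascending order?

Write g(x) = x^6 + 2x^5 - x^3 - 2x^2 + x + 3.
Linear factors from roots: (x - 3), (x + 3), (x + 1).
Complete factorization: g(x) = (x + 1)·(x + 3)·(x - 3)·(x^3 + x^2 + x + 2).
Factor degrees with multiplicity: 1 + 1 + 1 + 3 = 6.

1, 1, 1, 3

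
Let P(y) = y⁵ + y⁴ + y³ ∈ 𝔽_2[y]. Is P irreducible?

No

Check for roots in 𝔽_2: P(0) = 0 → root; P(1) = 1.
P(0) = 0, so (y) divides P(y); P is reducible.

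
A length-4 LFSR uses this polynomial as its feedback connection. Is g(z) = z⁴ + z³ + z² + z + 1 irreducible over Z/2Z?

Check for roots in Z/2Z: g(0) = 1; g(1) = 1.
No roots, so no linear factors.
Monic irreducibles of degree 2 over GF(2): z² + z + 1.
None of them divide g (all give nonzero remainder).
No irreducible factor of degree ≤ 2 exists, so g is irreducible over GF(2).

Yes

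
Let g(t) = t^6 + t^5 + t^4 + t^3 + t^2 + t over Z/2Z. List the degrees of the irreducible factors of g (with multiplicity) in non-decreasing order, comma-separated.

1, 1, 2, 2

Roots in Z/2Z: g(0) = 0 → root; g(1) = 0 → root.
Linear factors from roots: (t), (t + 1).
Complete factorization: g(t) = (t)·(t + 1)·(t^2 + t + 1)^2.
Factor degrees with multiplicity: 1 + 1 + 2 + 2 = 6.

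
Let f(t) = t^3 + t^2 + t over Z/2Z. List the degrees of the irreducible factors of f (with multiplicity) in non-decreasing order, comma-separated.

1, 2

Roots in Z/2Z: f(0) = 0 → root; f(1) = 1.
Linear factors from roots: (t).
Complete factorization: f(t) = (t)·(t^2 + t + 1).
Factor degrees with multiplicity: 1 + 2 = 3.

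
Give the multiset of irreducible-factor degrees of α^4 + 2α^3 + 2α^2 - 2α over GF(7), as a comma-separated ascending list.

Write h(α) = α^4 + 2α^3 + 2α^2 - 2α.
Linear factors from roots: (α), (α - 3).
Complete factorization: h(α) = (α)·(α - 3)·(α^2 - 2α + 3).
Factor degrees with multiplicity: 1 + 1 + 2 = 4.

1, 1, 2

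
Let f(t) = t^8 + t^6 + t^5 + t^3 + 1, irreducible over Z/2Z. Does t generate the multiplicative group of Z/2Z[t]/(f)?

|GF(2^8)^×| = 2^8 − 1 = 255. Prime factorization: 255 = 3·5·17.
f is primitive ⇔ t has order 255 in GF(2)[t]/(f), i.e. t^(255/q) ≠ 1 for each prime q | 255.
t^(85) mod f = t^6 + t^5 + t^4 + t^3 + t^2 + t + 1.
t^(51) mod f = t^6 + t^5 + t^4 + t^3.
t^(15) mod f = t^7 + t^5 + t^4 + t^2 + 1.
None equal 1, so t has full order 255; f is primitive.

Yes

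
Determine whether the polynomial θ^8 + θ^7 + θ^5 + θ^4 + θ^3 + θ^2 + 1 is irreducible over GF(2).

Yes

Write P(θ) = θ^8 + θ^7 + θ^5 + θ^4 + θ^3 + θ^2 + 1.
Check for roots in GF(2): P(0) = 1; P(1) = 1.
No roots, so no linear factors.
Monic irreducibles of degree 2 over GF(2): θ^2 + θ + 1.
None of them divide P (all give nonzero remainder).
Monic irreducibles of degree 3 over GF(2): θ^3 + θ + 1, θ^3 + θ^2 + 1.
None of them divide P (all give nonzero remainder).
Monic irreducibles of degree 4 over GF(2): θ^4 + θ + 1, θ^4 + θ^3 + 1, θ^4 + θ^3 + θ^2 + θ + 1.
None of them divide P (all give nonzero remainder).
No irreducible factor of degree ≤ 4 exists, so P is irreducible over GF(2).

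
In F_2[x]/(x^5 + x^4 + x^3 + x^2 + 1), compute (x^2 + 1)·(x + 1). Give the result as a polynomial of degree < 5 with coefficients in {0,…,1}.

x^3 + x^2 + x + 1

Multiply in F_2[x]: (x^2 + 1)·(x + 1) = x^3 + x^2 + x + 1.
Reduced: x^3 + x^2 + x + 1.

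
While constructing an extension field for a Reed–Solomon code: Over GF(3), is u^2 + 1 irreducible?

Write P(u) = u^2 + 1.
Check for roots in GF(3): P(0) = 1; P(1) = 2; P(2) = 2.
No roots. A degree-2 polynomial over a field with no linear factor is irreducible.

Yes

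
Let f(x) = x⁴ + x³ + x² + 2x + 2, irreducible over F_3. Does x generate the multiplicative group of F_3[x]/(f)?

|GF(3^4)^×| = 3^4 − 1 = 80. Prime factorization: 80 = 2^4·5.
f is primitive ⇔ x has order 80 in GF(3)[x]/(f), i.e. x^(80/q) ≠ 1 for each prime q | 80.
x^(40) mod f = 2.
x^(16) mod f = 2x³ + 1.
None equal 1, so x has full order 80; f is primitive.

Yes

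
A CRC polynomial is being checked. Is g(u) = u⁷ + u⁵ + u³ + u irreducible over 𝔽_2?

Check for roots in 𝔽_2: g(0) = 0 → root; g(1) = 0 → root.
g(0) = 0, so (u) divides g(u); g is reducible.

No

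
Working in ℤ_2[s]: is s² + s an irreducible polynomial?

No

Write h(s) = s² + s.
Check for roots in ℤ_2: h(0) = 0 → root; h(1) = 0 → root.
h(0) = 0, so (s) divides h(s); h is reducible.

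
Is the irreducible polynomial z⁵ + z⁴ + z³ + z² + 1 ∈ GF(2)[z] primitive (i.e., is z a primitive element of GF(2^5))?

Write f(z) = z⁵ + z⁴ + z³ + z² + 1.
|GF(2^5)^×| = 2^5 − 1 = 31. Prime factorization: 31 = 31.
f is primitive ⇔ z has order 31 in GF(2)[z]/(f), i.e. z^(31/q) ≠ 1 for each prime q | 31.
z^(1) mod f = z.
None equal 1, so z has full order 31; f is primitive.

Yes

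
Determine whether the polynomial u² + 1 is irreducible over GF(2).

Write P(u) = u² + 1.
Check for roots in GF(2): P(0) = 1; P(1) = 0 → root.
P(1) = 0, so (u − 1) divides P(u); P is reducible.

No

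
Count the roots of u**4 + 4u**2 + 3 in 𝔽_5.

2

Write g(u) = u**4 + 4u**2 + 3.
Evaluate at each of the 5 elements of 𝔽_5:
g(0) = 3; g(1) = 3; g(2) = 0 → root; g(3) = 0 → root; g(4) = 3.
Roots: {2, 3}.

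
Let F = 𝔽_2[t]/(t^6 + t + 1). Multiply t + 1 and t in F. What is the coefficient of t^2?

Multiply in 𝔽_2[t]: (t + 1)·(t) = t^2 + t.
Reduced: t^2 + t.

1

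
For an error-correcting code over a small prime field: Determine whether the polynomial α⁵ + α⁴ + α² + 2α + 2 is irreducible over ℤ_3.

Write m(α) = α⁵ + α⁴ + α² + 2α + 2.
Check for roots in ℤ_3: m(0) = 2; m(1) = 1; m(2) = 1.
No roots, so no linear factors.
Monic irreducibles of degree 2 over GF(3): α² + 1, α² + α + 2, α² + 2α + 2.
None of them divide m (all give nonzero remainder).
No irreducible factor of degree ≤ 2 exists, so m is irreducible over GF(3).

Yes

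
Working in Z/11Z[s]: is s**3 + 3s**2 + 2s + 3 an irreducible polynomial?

Write m(s) = s**3 + 3s**2 + 2s + 3.
Check each element of Z/11Z for a root: m(0)=3, m(1)=9, m(2)=5, m(3)=8, m(4)=2, m(5)=4, m(6)=9, m(7)=1, m(8)=8, m(9)=3, m(10)=3.
No roots. A degree-3 polynomial over a field with no linear factor is irreducible.

Yes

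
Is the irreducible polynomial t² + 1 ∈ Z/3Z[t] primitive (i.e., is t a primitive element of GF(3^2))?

No

Write f(t) = t² + 1.
|GF(3^2)^×| = 3^2 − 1 = 8. Prime factorization: 8 = 2^3.
f is primitive ⇔ t has order 8 in GF(3)[t]/(f), i.e. t^(8/q) ≠ 1 for each prime q | 8.
t^(4) mod f = 1
Since t^(4) = 1, the order of t divides 4 < 8; not primitive.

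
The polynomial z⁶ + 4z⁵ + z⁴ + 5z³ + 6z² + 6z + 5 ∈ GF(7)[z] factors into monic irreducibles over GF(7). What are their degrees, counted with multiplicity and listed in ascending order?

1, 1, 2, 2

Write h(z) = z⁶ + 4z⁵ + z⁴ + 5z³ + 6z² + 6z + 5.
Linear factors from roots: (z + 6).
Complete factorization: h(z) = (z + 6)^2·(z² + z + 4)·(z² + 5z + 3).
Factor degrees with multiplicity: 1 + 1 + 2 + 2 = 6.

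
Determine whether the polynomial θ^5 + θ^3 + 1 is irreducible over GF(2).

Yes

Write f(θ) = θ^5 + θ^3 + 1.
Check for roots in GF(2): f(0) = 1; f(1) = 1.
No roots, so no linear factors.
Monic irreducibles of degree 2 over GF(2): θ^2 + θ + 1.
None of them divide f (all give nonzero remainder).
No irreducible factor of degree ≤ 2 exists, so f is irreducible over GF(2).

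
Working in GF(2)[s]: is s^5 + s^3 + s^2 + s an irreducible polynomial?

Write f(s) = s^5 + s^3 + s^2 + s.
Check for roots in GF(2): f(0) = 0 → root; f(1) = 0 → root.
f(0) = 0, so (s) divides f(s); f is reducible.

No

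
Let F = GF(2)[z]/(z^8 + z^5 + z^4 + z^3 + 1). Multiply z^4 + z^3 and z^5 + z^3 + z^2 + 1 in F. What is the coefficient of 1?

Multiply in GF(2)[z]: (z^4 + z^3)·(z^5 + z^3 + z^2 + 1) = z^9 + z^8 + z^7 + z^5 + z^4 + z^3.
Reduce using z^8 ≡ z^5 + z^4 + z^3 + 1 (mod z^8 + z^5 + z^4 + z^3 + 1).
Reduced: z^7 + z^6 + z^5 + z^4 + z + 1.

1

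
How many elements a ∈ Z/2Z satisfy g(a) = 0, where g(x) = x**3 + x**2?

2

Evaluate at each of the 2 elements of Z/2Z:
g(0) = 0 → root; g(1) = 0 → root.
Roots: {0, 1}.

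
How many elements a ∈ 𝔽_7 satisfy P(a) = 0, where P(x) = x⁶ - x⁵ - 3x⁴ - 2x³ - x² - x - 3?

0

Evaluate at each of the 7 elements of 𝔽_7:
P(0) = 4; P(1) = 4; P(2) = 1; P(3) = 6; P(4) = 4; P(5) = 3; P(6) = 5.
No element is a root.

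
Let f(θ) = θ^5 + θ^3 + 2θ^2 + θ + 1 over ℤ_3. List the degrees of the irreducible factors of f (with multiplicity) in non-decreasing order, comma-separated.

Roots in ℤ_3: f(0) = 1; f(1) = 0 → root; f(2) = 0 → root.
Linear factors from roots: (θ + 2), (θ + 1).
Complete factorization: f(θ) = (θ + 1)·(θ + 2)·(θ^3 + 2θ + 2).
Factor degrees with multiplicity: 1 + 1 + 3 = 5.

1, 1, 3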